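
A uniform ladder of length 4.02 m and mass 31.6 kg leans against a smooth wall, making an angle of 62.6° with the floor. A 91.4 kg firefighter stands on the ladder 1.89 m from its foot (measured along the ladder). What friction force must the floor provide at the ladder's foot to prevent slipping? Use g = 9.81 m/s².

f ≈ 299 N

Sum moments about the foot of the ladder (the floor normal and friction both act there and drop out).
Ladder weight 31.6×9.81 = 310 N acts at 2.01 m along the ladder; its horizontal arm is 2.01·cos62.6° = 0.925 m → τ = 286.8 N·m clockwise.
Firefighter: 91.4×9.81 = 896.6 N at 1.89 m → arm 0.8698 m → τ = 779.9 N·m clockwise.
Wall normal N acts horizontally at the top; its moment arm is the height L sinθ = 4.02·sin62.6° = 3.569 m, counterclockwise.
Στ = 0 ⇒ N × 3.569 = 1067 ⇒ N = 299 N.
ΣFx = 0: friction at the foot balances the wall's push, so f = N_wall = 299 N.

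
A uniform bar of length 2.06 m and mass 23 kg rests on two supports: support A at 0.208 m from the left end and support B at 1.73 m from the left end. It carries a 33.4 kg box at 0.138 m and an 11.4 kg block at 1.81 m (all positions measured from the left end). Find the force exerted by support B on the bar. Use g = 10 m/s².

R_B ≈ 229 N

Sum moments about support A (its reaction then has zero moment arm).
Beam weight: 23 × 10 = 230 N down at 1.03 m → arm 0.822 m, τ = 230 × 0.822 = 189.1 N·m clockwise.
Box: 33.4 × 10 = 334 N down at 0.138 m → arm 0.07 m, τ = 334 × 0.07 = 23.38 N·m counterclockwise.
Block: 11.4 × 10 = 114 N down at 1.81 m → arm 1.602 m, τ = 114 × 1.602 = 182.6 N·m clockwise.
Net load moment about support A = 348.3 N·m clockwise.
Reaction R at support B is upward at 1.73 m, arm 1.522 m → moment R × 1.522 counterclockwise.
For rotational equilibrium, R × 1.522 = 348.3, so R = 229 N.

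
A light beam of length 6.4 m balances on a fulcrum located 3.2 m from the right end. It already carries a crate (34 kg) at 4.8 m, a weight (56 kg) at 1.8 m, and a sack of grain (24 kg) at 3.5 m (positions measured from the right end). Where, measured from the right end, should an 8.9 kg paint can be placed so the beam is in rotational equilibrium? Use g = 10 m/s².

x ≈ 5.09 m from the right end

About the fulcrum (at 3.2 m from the right end):
Crate: 34 × 10 = 340 N down at 4.8 m → arm 1.6 m, τ = 340 × 1.6 = 544 N·m counterclockwise.
Weight: 56 × 10 = 560 N down at 1.8 m → arm 1.4 m, τ = 560 × 1.4 = 784 N·m clockwise.
Sack of grain: 24 × 10 = 240 N down at 3.5 m → arm 0.3 m, τ = 240 × 0.3 = 72 N·m counterclockwise.
Net moment of existing loads = 168 N·m clockwise.
The paint can weighs 8.9 × 10 = 89 N and must supply an equal counterclockwise moment, so its lever arm about the fulcrum is 168 / 89 = 1.89 m.
That puts it at 3.2 + 1.89 = 5.09 m from the right end.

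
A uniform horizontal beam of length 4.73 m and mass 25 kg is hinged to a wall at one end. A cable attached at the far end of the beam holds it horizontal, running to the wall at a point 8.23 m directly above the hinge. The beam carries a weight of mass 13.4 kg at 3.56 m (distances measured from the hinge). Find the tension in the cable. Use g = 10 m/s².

T ≈ 260 N

Sum moments about the hinge (the unknown hinge reaction has zero arm there).
Beam weight: 25 × 10 = 250 N down at 2.365 m → arm 2.365 m, τ = 250 × 2.365 = 591.2 N·m clockwise.
Weight: 13.4 × 10 = 134 N down at 3.56 m → arm 3.56 m, τ = 134 × 3.56 = 477 N·m clockwise.
Total clockwise load moment = 1068 N·m.
The cable tension T acts at 4.73 m; only its component perpendicular to the beam, T sinθ, produces torque. sinθ = h/√(h²+d²) = 8.23/√(8.23²+4.73²) = 0.867.
Balancing moments: T × 4.73 × 0.867 = 1068, giving T = 1068 / 4.101 = 260 N.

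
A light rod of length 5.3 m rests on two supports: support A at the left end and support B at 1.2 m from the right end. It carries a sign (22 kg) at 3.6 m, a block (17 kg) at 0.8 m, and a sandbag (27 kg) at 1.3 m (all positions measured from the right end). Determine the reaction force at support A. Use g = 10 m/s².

Sum moments about support B (its reaction then has zero moment arm).
Sign: 22 × 10 = 220 N down at 3.6 m → arm 2.4 m, τ = 220 × 2.4 = 528 N·m counterclockwise.
Block: 17 × 10 = 170 N down at 0.8 m → arm 0.4 m, τ = 170 × 0.4 = 68 N·m clockwise.
Sandbag: 27 × 10 = 270 N down at 1.3 m → arm 0.1 m, τ = 270 × 0.1 = 27 N·m counterclockwise.
Net load moment about support B = 487 N·m counterclockwise.
Reaction R at support A is upward at 5.3 m, arm 4.1 m → moment R × 4.1 clockwise.
Balancing moments: R × 4.1 = 487, giving R = 119 N.

R_A ≈ 119 N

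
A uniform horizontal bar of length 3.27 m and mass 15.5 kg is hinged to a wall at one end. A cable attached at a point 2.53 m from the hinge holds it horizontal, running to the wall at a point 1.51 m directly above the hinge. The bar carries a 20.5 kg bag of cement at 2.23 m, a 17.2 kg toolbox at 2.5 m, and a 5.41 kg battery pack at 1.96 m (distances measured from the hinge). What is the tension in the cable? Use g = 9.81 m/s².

Sum moments about the hinge (the unknown hinge reaction has zero arm there).
Beam weight: 15.5 × 9.81 = 152.1 N down at 1.635 m → arm 1.635 m, τ = 152.1 × 1.635 = 248.7 N·m clockwise.
Bag of cement: 20.5 × 9.81 = 201.1 N down at 2.23 m → arm 2.23 m, τ = 201.1 × 2.23 = 448.5 N·m clockwise.
Toolbox: 17.2 × 9.81 = 168.7 N down at 2.5 m → arm 2.5 m, τ = 168.7 × 2.5 = 421.8 N·m clockwise.
Battery pack: 5.41 × 9.81 = 53.07 N down at 1.96 m → arm 1.96 m, τ = 53.07 × 1.96 = 104 N·m clockwise.
Total clockwise load moment = 1223 N·m.
The cable tension T acts at 2.53 m; only its component perpendicular to the bar, T sinθ, produces torque. sinθ = h/√(h²+d²) = 1.51/√(1.51²+2.53²) = 0.5125.
Setting net torque to zero: T × 2.53 × 0.5125 = 1223 → T = 1223 / 1.297 = 943 N.

T ≈ 943 N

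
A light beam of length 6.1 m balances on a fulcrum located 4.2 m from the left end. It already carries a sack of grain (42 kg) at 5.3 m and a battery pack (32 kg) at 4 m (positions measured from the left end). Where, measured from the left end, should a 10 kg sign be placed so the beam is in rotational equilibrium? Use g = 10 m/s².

x ≈ 0.22 m from the left end

About the fulcrum (at 4.2 m from the left end):
Sack of grain: 42 × 10 = 420 N down at 5.3 m → arm 1.1 m, τ = 420 × 1.1 = 462 N·m clockwise.
Battery pack: 32 × 10 = 320 N down at 4 m → arm 0.2 m, τ = 320 × 0.2 = 64 N·m counterclockwise.
Net moment of existing loads = 398 N·m clockwise.
The sign weighs 10 × 10 = 100 N and must supply an equal counterclockwise moment, so its lever arm about the fulcrum is 398 / 100 = 3.98 m.
That puts it at 4.2 − 3.98 = 0.22 m from the left end.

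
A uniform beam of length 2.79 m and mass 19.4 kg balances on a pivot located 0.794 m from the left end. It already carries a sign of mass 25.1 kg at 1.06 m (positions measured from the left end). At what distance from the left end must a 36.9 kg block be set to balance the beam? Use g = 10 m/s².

x ≈ 0.297 m from the left end

About the pivot (at 0.794 m from the left end):
Beam weight: 19.4 × 10 = 194 N down at 1.395 m → arm 0.601 m, τ = 194 × 0.601 = 116.6 N·m clockwise.
Sign: 25.1 × 10 = 251 N down at 1.06 m → arm 0.266 m, τ = 251 × 0.266 = 66.77 N·m clockwise.
Net moment of existing loads = 183.4 N·m clockwise.
The block weighs 36.9 × 10 = 369 N and must supply an equal counterclockwise moment, so its lever arm about the pivot is 183.4 / 369 = 0.497 m.
That puts it at 0.794 − 0.497 = 0.297 m from the left end.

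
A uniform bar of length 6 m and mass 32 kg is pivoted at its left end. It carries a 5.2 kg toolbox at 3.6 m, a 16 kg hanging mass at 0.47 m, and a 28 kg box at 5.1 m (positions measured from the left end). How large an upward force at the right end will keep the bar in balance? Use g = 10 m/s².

Choose the left end as the axis so the unknown pivot reaction has zero arm there.
Beam weight: 32 × 10 = 320 N down at 3 m → arm 3 m, τ = 320 × 3 = 960 N·m clockwise.
Toolbox: 5.2 × 10 = 52 N down at 3.6 m → arm 3.6 m, τ = 52 × 3.6 = 187.2 N·m clockwise.
Hanging mass: 16 × 10 = 160 N down at 0.47 m → arm 0.47 m, τ = 160 × 0.47 = 75.2 N·m clockwise.
Box: 28 × 10 = 280 N down at 5.1 m → arm 5.1 m, τ = 280 × 5.1 = 1428 N·m clockwise.
Net moment of the loads = 2650 N·m clockwise.
The upward force F acts at the right end, arm 6 m, giving F × 6 counterclockwise.
For rotational equilibrium, F × 6 = 2650, so F = 2650 / 6 = 442 N.

F ≈ 442 N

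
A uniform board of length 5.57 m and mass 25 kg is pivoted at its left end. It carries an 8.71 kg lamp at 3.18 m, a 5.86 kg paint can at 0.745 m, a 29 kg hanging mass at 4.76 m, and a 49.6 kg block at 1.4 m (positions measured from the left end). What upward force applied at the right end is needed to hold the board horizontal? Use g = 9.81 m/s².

F ≈ 545 N

About the left end:
Beam weight: 25 × 9.81 = 245.2 N down at 2.785 m → arm 2.785 m, τ = 245.2 × 2.785 = 682.9 N·m clockwise.
Lamp: 8.71 × 9.81 = 85.45 N down at 3.18 m → arm 3.18 m, τ = 85.45 × 3.18 = 271.7 N·m clockwise.
Paint can: 5.86 × 9.81 = 57.49 N down at 0.745 m → arm 0.745 m, τ = 57.49 × 0.745 = 42.83 N·m clockwise.
Hanging mass: 29 × 9.81 = 284.5 N down at 4.76 m → arm 4.76 m, τ = 284.5 × 4.76 = 1354 N·m clockwise.
Block: 49.6 × 9.81 = 486.6 N down at 1.4 m → arm 1.4 m, τ = 486.6 × 1.4 = 681.2 N·m clockwise.
Net moment of the loads = 3033 N·m clockwise.
The upward force F acts at the right end, arm 5.57 m, giving F × 5.57 counterclockwise.
For rotational equilibrium, F × 5.57 = 3033, so F = 3033 / 5.57 = 545 N.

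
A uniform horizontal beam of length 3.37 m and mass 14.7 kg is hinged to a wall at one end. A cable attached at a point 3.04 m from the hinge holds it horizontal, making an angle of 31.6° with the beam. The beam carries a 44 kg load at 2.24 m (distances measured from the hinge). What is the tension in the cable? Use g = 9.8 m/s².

T ≈ 759 N

Choose the hinge as the axis so the unknown hinge reaction has zero arm there.
Beam weight: 14.7 × 9.8 = 144.1 N down at 1.685 m → arm 1.685 m, τ = 144.1 × 1.685 = 242.8 N·m clockwise.
Load: 44 × 9.8 = 431.2 N down at 2.24 m → arm 2.24 m, τ = 431.2 × 2.24 = 965.9 N·m clockwise.
Total clockwise load moment = 1209 N·m.
The cable tension T acts at 3.04 m; only its component perpendicular to the beam, T sinθ, produces torque. sin 31.6° = 0.524.
Στ = 0 ⇒ T × 3.04 × 0.524 = 1209 ⇒ T = 1209 / 1.593 = 759 N.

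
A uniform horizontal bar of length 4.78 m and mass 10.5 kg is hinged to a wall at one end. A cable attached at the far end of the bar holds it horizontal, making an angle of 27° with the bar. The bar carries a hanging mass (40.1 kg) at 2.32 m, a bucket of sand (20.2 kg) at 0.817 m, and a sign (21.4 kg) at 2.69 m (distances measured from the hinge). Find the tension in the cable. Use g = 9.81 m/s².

Take moments about the hinge.
Beam weight: 10.5 × 9.81 = 103 N down at 2.39 m → arm 2.39 m, τ = 103 × 2.39 = 246.2 N·m clockwise.
Hanging mass: 40.1 × 9.81 = 393.4 N down at 2.32 m → arm 2.32 m, τ = 393.4 × 2.32 = 912.7 N·m clockwise.
Bucket of sand: 20.2 × 9.81 = 198.2 N down at 0.817 m → arm 0.817 m, τ = 198.2 × 0.817 = 161.9 N·m clockwise.
Sign: 21.4 × 9.81 = 209.9 N down at 2.69 m → arm 2.69 m, τ = 209.9 × 2.69 = 564.6 N·m clockwise.
Total clockwise load moment = 1885 N·m.
The cable tension T acts at 4.78 m; only its component perpendicular to the bar, T sinθ, produces torque. sin 27° = 0.454.
Balancing moments: T × 4.78 × 0.454 = 1885, giving T = 1885 / 2.17 = 869 N.

T ≈ 869 N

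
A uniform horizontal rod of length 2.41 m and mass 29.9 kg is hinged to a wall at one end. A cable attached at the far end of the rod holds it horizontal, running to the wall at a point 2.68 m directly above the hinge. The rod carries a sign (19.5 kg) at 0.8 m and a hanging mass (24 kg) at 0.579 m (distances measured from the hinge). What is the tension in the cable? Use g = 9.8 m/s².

Sum moments about the hinge (the unknown hinge reaction has zero arm there).
Beam weight: 29.9 × 9.8 = 293 N down at 1.205 m → arm 1.205 m, τ = 293 × 1.205 = 353.1 N·m clockwise.
Sign: 19.5 × 9.8 = 191.1 N down at 0.8 m → arm 0.8 m, τ = 191.1 × 0.8 = 152.9 N·m clockwise.
Hanging mass: 24 × 9.8 = 235.2 N down at 0.579 m → arm 0.579 m, τ = 235.2 × 0.579 = 136.2 N·m clockwise.
Total clockwise load moment = 642.2 N·m.
The cable tension T acts at 2.41 m; only its component perpendicular to the rod, T sinθ, produces torque. sinθ = h/√(h²+d²) = 2.68/√(2.68²+2.41²) = 0.7436.
Balancing moments: T × 2.41 × 0.7436 = 642.2, giving T = 642.2 / 1.792 = 358 N.

T ≈ 358 N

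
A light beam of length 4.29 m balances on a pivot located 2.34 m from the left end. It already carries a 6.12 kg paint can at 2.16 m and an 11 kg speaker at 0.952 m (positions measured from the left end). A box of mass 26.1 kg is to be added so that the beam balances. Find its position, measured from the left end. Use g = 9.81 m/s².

x ≈ 2.97 m from the left end

Choose the pivot (at 2.34 m from the left end) as the axis so the support reaction has zero arm there.
Paint can: 6.12 × 9.81 = 60.04 N down at 2.16 m → arm 0.18 m, τ = 60.04 × 0.18 = 10.81 N·m counterclockwise.
Speaker: 11 × 9.81 = 107.9 N down at 0.952 m → arm 1.388 m, τ = 107.9 × 1.388 = 149.8 N·m counterclockwise.
Net moment of existing loads = 160.6 N·m counterclockwise.
The box weighs 26.1 × 9.81 = 256 N and must supply an equal clockwise moment, so its lever arm about the pivot is 160.6 / 256 = 0.627 m.
That puts it at 2.34 + 0.627 = 2.97 m from the left end.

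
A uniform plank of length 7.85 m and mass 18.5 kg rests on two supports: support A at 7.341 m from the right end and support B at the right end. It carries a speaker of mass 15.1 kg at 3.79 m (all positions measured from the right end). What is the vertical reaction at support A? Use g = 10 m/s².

R_A ≈ 177 N

Sum moments about support B (its reaction then has zero moment arm).
Beam weight: 18.5 × 10 = 185 N down at 3.925 m → arm 3.925 m, τ = 185 × 3.925 = 726.1 N·m counterclockwise.
Speaker: 15.1 × 10 = 151 N down at 3.79 m → arm 3.79 m, τ = 151 × 3.79 = 572.3 N·m counterclockwise.
Net load moment about support B = 1298 N·m counterclockwise.
Reaction R at support A is upward at 7.341 m, arm 7.341 m → moment R × 7.341 clockwise.
For rotational equilibrium, R × 7.341 = 1298, so R = 177 N.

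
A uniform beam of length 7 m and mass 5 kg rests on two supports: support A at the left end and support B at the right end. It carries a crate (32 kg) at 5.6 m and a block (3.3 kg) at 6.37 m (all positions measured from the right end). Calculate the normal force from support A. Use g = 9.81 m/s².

R_A ≈ 305 N

Sum moments about support B (its reaction then has zero moment arm).
Beam weight: 5 × 9.81 = 49.05 N down at 3.5 m → arm 3.5 m, τ = 49.05 × 3.5 = 171.7 N·m counterclockwise.
Crate: 32 × 9.81 = 313.9 N down at 5.6 m → arm 5.6 m, τ = 313.9 × 5.6 = 1758 N·m counterclockwise.
Block: 3.3 × 9.81 = 32.37 N down at 6.37 m → arm 6.37 m, τ = 32.37 × 6.37 = 206.2 N·m counterclockwise.
Net load moment about support B = 2136 N·m counterclockwise.
Reaction R at support A is upward at 7 m, arm 7 m → moment R × 7 clockwise.
Balancing moments: R × 7 = 2136, giving R = 305 N.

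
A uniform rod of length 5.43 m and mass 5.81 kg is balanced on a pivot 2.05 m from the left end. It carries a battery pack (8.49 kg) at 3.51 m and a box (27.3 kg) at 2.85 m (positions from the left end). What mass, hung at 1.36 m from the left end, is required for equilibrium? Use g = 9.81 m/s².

m ≈ 55.2 kg

Taking torques about the pivot (at 2.05 m from the left end):
Beam weight: 5.81 × 9.81 = 57 N down at 2.715 m → arm 0.665 m, τ = 57 × 0.665 = 37.91 N·m clockwise.
Battery pack: 8.49 × 9.81 = 83.29 N down at 3.51 m → arm 1.46 m, τ = 83.29 × 1.46 = 121.6 N·m clockwise.
Box: 27.3 × 9.81 = 267.8 N down at 2.85 m → arm 0.8 m, τ = 267.8 × 0.8 = 214.2 N·m clockwise.
Net moment of known loads = 373.7 N·m clockwise.
An unknown mass m at 1.36 m has arm 0.69 m; its moment is m·g·0.69 counterclockwise.
Setting net torque to zero: m × 9.81 × 0.69 = 373.7 → m = 373.7 / (9.81 × 0.69) = 55.2 kg.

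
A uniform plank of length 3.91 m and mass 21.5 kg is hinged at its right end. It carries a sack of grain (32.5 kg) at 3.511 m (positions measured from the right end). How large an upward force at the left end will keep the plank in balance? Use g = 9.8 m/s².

About the right end:
Beam weight: 21.5 × 9.8 = 210.7 N down at 1.955 m → arm 1.955 m, τ = 210.7 × 1.955 = 411.9 N·m counterclockwise.
Sack of grain: 32.5 × 9.8 = 318.5 N down at 3.511 m → arm 3.511 m, τ = 318.5 × 3.511 = 1118 N·m counterclockwise.
Net moment of the loads = 1530 N·m counterclockwise.
The upward force F acts at the left end, arm 3.91 m, giving F × 3.91 clockwise.
Balancing moments: F × 3.91 = 1530, giving F = 1530 / 3.91 = 391 N.

F ≈ 391 N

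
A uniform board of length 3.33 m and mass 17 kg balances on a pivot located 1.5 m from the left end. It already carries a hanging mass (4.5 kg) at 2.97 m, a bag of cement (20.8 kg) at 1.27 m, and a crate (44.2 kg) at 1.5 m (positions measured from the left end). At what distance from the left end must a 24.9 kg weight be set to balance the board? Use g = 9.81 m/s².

x ≈ 1.31 m from the left end

Sum moments about the pivot (at 1.5 m from the left end) (the support reaction has zero arm there).
Beam weight: 17 × 9.81 = 166.8 N down at 1.665 m → arm 0.165 m, τ = 166.8 × 0.165 = 27.52 N·m clockwise.
Hanging mass: 4.5 × 9.81 = 44.15 N down at 2.97 m → arm 1.47 m, τ = 44.15 × 1.47 = 64.9 N·m clockwise.
Bag of cement: 20.8 × 9.81 = 204 N down at 1.27 m → arm 0.23 m, τ = 204 × 0.23 = 46.92 N·m counterclockwise.
Crate: acts at the pivot, moment arm 0 → no torque.
Net moment of existing loads = 45.5 N·m clockwise.
The weight weighs 24.9 × 9.81 = 244.3 N and must supply an equal counterclockwise moment, so its lever arm about the pivot is 45.5 / 244.3 = 0.186 m.
That puts it at 1.5 − 0.186 = 1.31 m from the left end.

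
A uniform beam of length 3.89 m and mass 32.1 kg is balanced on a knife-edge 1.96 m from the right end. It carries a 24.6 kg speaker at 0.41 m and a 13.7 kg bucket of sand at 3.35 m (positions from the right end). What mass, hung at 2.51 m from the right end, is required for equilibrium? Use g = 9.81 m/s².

m ≈ 35.6 kg

Choose the knife-edge (at 1.96 m from the right end) as the axis so the support reaction has zero arm there.
Beam weight: 32.1 × 9.81 = 314.9 N down at 1.945 m → arm 0.015 m, τ = 314.9 × 0.015 = 4.723 N·m clockwise.
Speaker: 24.6 × 9.81 = 241.3 N down at 0.41 m → arm 1.55 m, τ = 241.3 × 1.55 = 374 N·m clockwise.
Bucket of sand: 13.7 × 9.81 = 134.4 N down at 3.35 m → arm 1.39 m, τ = 134.4 × 1.39 = 186.8 N·m counterclockwise.
Net moment of known loads = 191.9 N·m clockwise.
An unknown mass m at 2.51 m has arm 0.55 m; its moment is m·g·0.55 counterclockwise.
Setting net torque to zero: m × 9.81 × 0.55 = 191.9 → m = 191.9 / (9.81 × 0.55) = 35.6 kg.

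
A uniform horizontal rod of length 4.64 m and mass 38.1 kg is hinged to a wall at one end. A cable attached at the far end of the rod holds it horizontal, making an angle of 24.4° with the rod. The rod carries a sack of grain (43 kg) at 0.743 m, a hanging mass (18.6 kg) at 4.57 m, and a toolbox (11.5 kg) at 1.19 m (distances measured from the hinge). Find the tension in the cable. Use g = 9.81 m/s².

Sum moments about the hinge (the unknown hinge reaction has zero arm there).
Beam weight: 38.1 × 9.81 = 373.8 N down at 2.32 m → arm 2.32 m, τ = 373.8 × 2.32 = 867.2 N·m clockwise.
Sack of grain: 43 × 9.81 = 421.8 N down at 0.743 m → arm 0.743 m, τ = 421.8 × 0.743 = 313.4 N·m clockwise.
Hanging mass: 18.6 × 9.81 = 182.5 N down at 4.57 m → arm 4.57 m, τ = 182.5 × 4.57 = 834 N·m clockwise.
Toolbox: 11.5 × 9.81 = 112.8 N down at 1.19 m → arm 1.19 m, τ = 112.8 × 1.19 = 134.2 N·m clockwise.
Total clockwise load moment = 2149 N·m.
The cable tension T acts at 4.64 m; only its component perpendicular to the rod, T sinθ, produces torque. sin 24.4° = 0.4131.
For rotational equilibrium, T × 4.64 × 0.4131 = 2149, so T = 2149 / 1.917 = 1120 N.

T ≈ 1120 N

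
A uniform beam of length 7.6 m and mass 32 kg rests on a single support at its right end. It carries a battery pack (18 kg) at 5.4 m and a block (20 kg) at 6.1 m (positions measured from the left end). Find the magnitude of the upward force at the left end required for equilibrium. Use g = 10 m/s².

Take moments about the right end.
Beam weight: 32 × 10 = 320 N down at 3.8 m → arm 3.8 m, τ = 320 × 3.8 = 1216 N·m counterclockwise.
Battery pack: 18 × 10 = 180 N down at 5.4 m → arm 2.2 m, τ = 180 × 2.2 = 396 N·m counterclockwise.
Block: 20 × 10 = 200 N down at 6.1 m → arm 1.5 m, τ = 200 × 1.5 = 300 N·m counterclockwise.
Net moment of the loads = 1912 N·m counterclockwise.
The upward force F acts at the left end, arm 7.6 m, giving F × 7.6 clockwise.
Στ = 0 ⇒ F × 7.6 = 1912 ⇒ F = 1912 / 7.6 = 252 N.

F ≈ 252 N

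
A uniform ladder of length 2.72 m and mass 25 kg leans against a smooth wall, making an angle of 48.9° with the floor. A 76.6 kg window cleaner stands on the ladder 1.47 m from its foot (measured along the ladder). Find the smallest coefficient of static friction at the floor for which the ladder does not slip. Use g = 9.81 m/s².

Taking torques about the foot of the ladder:
Ladder weight 25×9.81 = 245.2 N acts at 1.36 m along the ladder; its horizontal arm is 1.36·cos48.9° = 0.894 m → τ = 219.2 N·m clockwise.
Window cleaner: 76.6×9.81 = 751.4 N at 1.47 m → arm 0.9663 m → τ = 726.1 N·m clockwise.
Wall normal N acts horizontally at the top; its moment arm is the height L sinθ = 2.72·sin48.9° = 2.05 m, counterclockwise.
Setting net torque to zero: N × 2.05 = 945.3 → N = 461.1 N.
ΣFx = 0 ⇒ f = N_wall = 461.1 N. ΣFy = 0 ⇒ N_floor = 996.6 N.
μ_min = f / N_floor = 461.1 / 996.6 = 0.463.

μ_min ≈ 0.463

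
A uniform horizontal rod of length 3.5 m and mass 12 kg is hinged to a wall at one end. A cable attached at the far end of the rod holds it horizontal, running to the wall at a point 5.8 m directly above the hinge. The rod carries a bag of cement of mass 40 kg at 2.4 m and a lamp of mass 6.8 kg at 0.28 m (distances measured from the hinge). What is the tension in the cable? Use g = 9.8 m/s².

T ≈ 389 N

Take moments about the hinge.
Beam weight: 12 × 9.8 = 117.6 N down at 1.75 m → arm 1.75 m, τ = 117.6 × 1.75 = 205.8 N·m clockwise.
Bag of cement: 40 × 9.8 = 392 N down at 2.4 m → arm 2.4 m, τ = 392 × 2.4 = 940.8 N·m clockwise.
Lamp: 6.8 × 9.8 = 66.64 N down at 0.28 m → arm 0.28 m, τ = 66.64 × 0.28 = 18.66 N·m clockwise.
Total clockwise load moment = 1165 N·m.
The cable tension T acts at 3.5 m; only its component perpendicular to the rod, T sinθ, produces torque. sinθ = h/√(h²+d²) = 5.8/√(5.8²+3.5²) = 0.8562.
Στ = 0 ⇒ T × 3.5 × 0.8562 = 1165 ⇒ T = 1165 / 2.997 = 389 N.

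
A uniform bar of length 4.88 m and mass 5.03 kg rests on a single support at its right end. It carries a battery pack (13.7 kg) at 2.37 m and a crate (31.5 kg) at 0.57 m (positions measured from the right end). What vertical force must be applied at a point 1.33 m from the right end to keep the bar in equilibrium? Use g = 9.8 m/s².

F ≈ 462 N

Sum moments about the right end (the unknown pivot reaction has zero arm there).
Beam weight: 5.03 × 9.8 = 49.29 N down at 2.44 m → arm 2.44 m, τ = 49.29 × 2.44 = 120.3 N·m counterclockwise.
Battery pack: 13.7 × 9.8 = 134.3 N down at 2.37 m → arm 2.37 m, τ = 134.3 × 2.37 = 318.3 N·m counterclockwise.
Crate: 31.5 × 9.8 = 308.7 N down at 0.57 m → arm 0.57 m, τ = 308.7 × 0.57 = 176 N·m counterclockwise.
Net moment of the loads = 614.6 N·m counterclockwise.
The upward force F acts at a point 1.33 m from the right end, arm 1.33 m, giving F × 1.33 clockwise.
Setting net torque to zero: F × 1.33 = 614.6 → F = 614.6 / 1.33 = 462 N.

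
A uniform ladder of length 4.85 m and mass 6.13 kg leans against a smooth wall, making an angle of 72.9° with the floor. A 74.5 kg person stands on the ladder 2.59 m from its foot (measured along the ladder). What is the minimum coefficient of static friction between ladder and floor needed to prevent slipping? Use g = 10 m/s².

Choose the foot of the ladder as the axis so the floor normal and friction both act there and drop out.
Ladder weight 6.13×10 = 61.3 N acts at 2.425 m along the ladder; its horizontal arm is 2.425·cos72.9° = 0.713 m → τ = 43.71 N·m clockwise.
Person: 74.5×10 = 745 N at 2.59 m → arm 0.7616 m → τ = 567.4 N·m clockwise.
Wall normal N acts horizontally at the top; its moment arm is the height L sinθ = 4.85·sin72.9° = 4.636 m, counterclockwise.
Balancing moments: N × 4.636 = 611.1, giving N = 131.8 N.
ΣFx = 0 ⇒ f = N_wall = 131.8 N. ΣFy = 0 ⇒ N_floor = 806.3 N.
μ_min = f / N_floor = 131.8 / 806.3 = 0.163.

μ_min ≈ 0.163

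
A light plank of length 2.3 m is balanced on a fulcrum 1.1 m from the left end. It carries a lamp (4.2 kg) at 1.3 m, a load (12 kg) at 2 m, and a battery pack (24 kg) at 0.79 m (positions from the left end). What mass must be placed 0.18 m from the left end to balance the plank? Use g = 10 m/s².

m ≈ 4.57 kg

Choose the fulcrum (at 1.1 m from the left end) as the axis so the support reaction has zero arm there.
Lamp: 4.2 × 10 = 42 N down at 1.3 m → arm 0.2 m, τ = 42 × 0.2 = 8.4 N·m clockwise.
Load: 12 × 10 = 120 N down at 2 m → arm 0.9 m, τ = 120 × 0.9 = 108 N·m clockwise.
Battery pack: 24 × 10 = 240 N down at 0.79 m → arm 0.31 m, τ = 240 × 0.31 = 74.4 N·m counterclockwise.
Net moment of known loads = 42 N·m clockwise.
An unknown mass m at 0.18 m has arm 0.92 m; its moment is m·g·0.92 counterclockwise.
For rotational equilibrium, m × 10 × 0.92 = 42, so m = 42 / (10 × 0.92) = 4.57 kg.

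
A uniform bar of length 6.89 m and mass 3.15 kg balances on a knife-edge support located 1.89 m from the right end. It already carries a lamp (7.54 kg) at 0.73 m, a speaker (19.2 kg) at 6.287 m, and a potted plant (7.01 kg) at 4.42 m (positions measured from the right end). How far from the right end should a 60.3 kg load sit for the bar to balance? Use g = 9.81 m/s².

x ≈ 0.26 m from the right end

About the knife-edge support (at 1.89 m from the right end):
Beam weight: 3.15 × 9.81 = 30.9 N down at 3.445 m → arm 1.555 m, τ = 30.9 × 1.555 = 48.05 N·m counterclockwise.
Lamp: 7.54 × 9.81 = 73.97 N down at 0.73 m → arm 1.16 m, τ = 73.97 × 1.16 = 85.81 N·m clockwise.
Speaker: 19.2 × 9.81 = 188.4 N down at 6.287 m → arm 4.397 m, τ = 188.4 × 4.397 = 828.4 N·m counterclockwise.
Potted plant: 7.01 × 9.81 = 68.77 N down at 4.42 m → arm 2.53 m, τ = 68.77 × 2.53 = 174 N·m counterclockwise.
Net moment of existing loads = 964.6 N·m counterclockwise.
The load weighs 60.3 × 9.81 = 591.5 N and must supply an equal clockwise moment, so its lever arm about the knife-edge support is 964.6 / 591.5 = 1.63 m.
That puts it at 1.89 − 1.63 = 0.26 m from the right end.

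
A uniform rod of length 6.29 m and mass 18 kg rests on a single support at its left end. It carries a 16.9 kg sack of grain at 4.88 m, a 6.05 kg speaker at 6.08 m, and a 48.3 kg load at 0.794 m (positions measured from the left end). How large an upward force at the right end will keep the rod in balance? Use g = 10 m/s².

Choose the left end as the axis so the unknown pivot reaction has zero arm there.
Beam weight: 18 × 10 = 180 N down at 3.145 m → arm 3.145 m, τ = 180 × 3.145 = 566.1 N·m clockwise.
Sack of grain: 16.9 × 10 = 169 N down at 4.88 m → arm 4.88 m, τ = 169 × 4.88 = 824.7 N·m clockwise.
Speaker: 6.05 × 10 = 60.5 N down at 6.08 m → arm 6.08 m, τ = 60.5 × 6.08 = 367.8 N·m clockwise.
Load: 48.3 × 10 = 483 N down at 0.794 m → arm 0.794 m, τ = 483 × 0.794 = 383.5 N·m clockwise.
Net moment of the loads = 2142 N·m clockwise.
The upward force F acts at the right end, arm 6.29 m, giving F × 6.29 counterclockwise.
For rotational equilibrium, F × 6.29 = 2142, so F = 2142 / 6.29 = 341 N.

F ≈ 341 N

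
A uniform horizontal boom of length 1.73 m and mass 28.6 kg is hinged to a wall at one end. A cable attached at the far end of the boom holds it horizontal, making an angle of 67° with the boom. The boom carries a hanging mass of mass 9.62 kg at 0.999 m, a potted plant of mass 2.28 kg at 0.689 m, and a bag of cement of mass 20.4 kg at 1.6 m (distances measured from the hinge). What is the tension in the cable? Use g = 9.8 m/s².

About the hinge:
Beam weight: 28.6 × 9.8 = 280.3 N down at 0.865 m → arm 0.865 m, τ = 280.3 × 0.865 = 242.5 N·m clockwise.
Hanging mass: 9.62 × 9.8 = 94.28 N down at 0.999 m → arm 0.999 m, τ = 94.28 × 0.999 = 94.19 N·m clockwise.
Potted plant: 2.28 × 9.8 = 22.34 N down at 0.689 m → arm 0.689 m, τ = 22.34 × 0.689 = 15.39 N·m clockwise.
Bag of cement: 20.4 × 9.8 = 199.9 N down at 1.6 m → arm 1.6 m, τ = 199.9 × 1.6 = 319.8 N·m clockwise.
Total clockwise load moment = 671.9 N·m.
The cable tension T acts at 1.73 m; only its component perpendicular to the boom, T sinθ, produces torque. sin 67° = 0.9205.
Setting net torque to zero: T × 1.73 × 0.9205 = 671.9 → T = 671.9 / 1.592 = 422 N.

T ≈ 422 N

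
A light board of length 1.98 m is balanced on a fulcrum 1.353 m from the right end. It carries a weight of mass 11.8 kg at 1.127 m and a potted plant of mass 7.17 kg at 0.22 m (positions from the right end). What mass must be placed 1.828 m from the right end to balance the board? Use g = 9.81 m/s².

m ≈ 22.7 kg

About the fulcrum (at 1.353 m from the right end):
Weight: 11.8 × 9.81 = 115.8 N down at 1.127 m → arm 0.226 m, τ = 115.8 × 0.226 = 26.17 N·m clockwise.
Potted plant: 7.17 × 9.81 = 70.34 N down at 0.22 m → arm 1.133 m, τ = 70.34 × 1.133 = 79.7 N·m clockwise.
Net moment of known loads = 105.9 N·m clockwise.
An unknown mass m at 1.828 m has arm 0.475 m; its moment is m·g·0.475 counterclockwise.
For rotational equilibrium, m × 9.81 × 0.475 = 105.9, so m = 105.9 / (9.81 × 0.475) = 22.7 kg.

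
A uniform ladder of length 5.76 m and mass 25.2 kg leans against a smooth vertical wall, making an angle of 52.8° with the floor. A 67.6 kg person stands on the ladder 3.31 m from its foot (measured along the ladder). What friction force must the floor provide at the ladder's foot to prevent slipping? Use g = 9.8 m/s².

Sum moments about the foot of the ladder (the floor normal and friction both act there and drop out).
Ladder weight 25.2×9.8 = 247 N acts at 2.88 m along the ladder; its horizontal arm is 2.88·cos52.8° = 1.741 m → τ = 430 N·m clockwise.
Person: 67.6×9.8 = 662.5 N at 3.31 m → arm 2.001 m → τ = 1326 N·m clockwise.
Wall normal N acts horizontally at the top; its moment arm is the height L sinθ = 5.76·sin52.8° = 4.588 m, counterclockwise.
Setting net torque to zero: N × 4.588 = 1756 → N = 383 N.
ΣFx = 0: friction at the foot balances the wall's push, so f = N_wall = 383 N.

f ≈ 383 N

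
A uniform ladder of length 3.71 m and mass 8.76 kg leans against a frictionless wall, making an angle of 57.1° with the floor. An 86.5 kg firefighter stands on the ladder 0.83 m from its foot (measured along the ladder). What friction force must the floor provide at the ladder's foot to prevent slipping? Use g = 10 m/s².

Taking torques about the foot of the ladder:
Ladder weight 8.76×10 = 87.6 N acts at 1.855 m along the ladder; its horizontal arm is 1.855·cos57.1° = 1.008 m → τ = 88.3 N·m clockwise.
Firefighter: 86.5×10 = 865 N at 0.83 m → arm 0.4508 m → τ = 389.9 N·m clockwise.
Wall normal N acts horizontally at the top; its moment arm is the height L sinθ = 3.71·sin57.1° = 3.115 m, counterclockwise.
Στ = 0 ⇒ N × 3.115 = 478.2 ⇒ N = 154 N.
ΣFx = 0: friction at the foot balances the wall's push, so f = N_wall = 154 N.

f ≈ 154 N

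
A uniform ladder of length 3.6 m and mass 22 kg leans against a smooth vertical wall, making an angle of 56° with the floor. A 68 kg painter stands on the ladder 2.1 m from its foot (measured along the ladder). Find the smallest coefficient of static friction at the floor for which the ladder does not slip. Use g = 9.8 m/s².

μ_min ≈ 0.38

Take moments about the foot of the ladder.
Ladder weight 22×9.8 = 215.6 N acts at 1.8 m along the ladder; its horizontal arm is 1.8·cos56° = 1.007 m → τ = 217.1 N·m clockwise.
Painter: 68×9.8 = 666.4 N at 2.1 m → arm 1.174 m → τ = 782.4 N·m clockwise.
Wall normal N acts horizontally at the top; its moment arm is the height L sinθ = 3.6·sin56° = 2.985 m, counterclockwise.
Στ = 0 ⇒ N × 2.985 = 999.5 ⇒ N = 334.8 N.
ΣFx = 0 ⇒ f = N_wall = 334.8 N. ΣFy = 0 ⇒ N_floor = 882 N.
μ_min = f / N_floor = 334.8 / 882 = 0.38.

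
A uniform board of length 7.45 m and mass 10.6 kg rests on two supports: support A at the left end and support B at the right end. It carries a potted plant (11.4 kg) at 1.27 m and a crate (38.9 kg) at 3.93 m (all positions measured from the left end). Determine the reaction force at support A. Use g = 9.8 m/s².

Sum moments about support B (its reaction then has zero moment arm).
Beam weight: 10.6 × 9.8 = 103.9 N down at 3.725 m → arm 3.725 m, τ = 103.9 × 3.725 = 387 N·m counterclockwise.
Potted plant: 11.4 × 9.8 = 111.7 N down at 1.27 m → arm 6.18 m, τ = 111.7 × 6.18 = 690.3 N·m counterclockwise.
Crate: 38.9 × 9.8 = 381.2 N down at 3.93 m → arm 3.52 m, τ = 381.2 × 3.52 = 1342 N·m counterclockwise.
Net load moment about support B = 2419 N·m counterclockwise.
Reaction R at support A is upward at 0 m, arm 7.45 m → moment R × 7.45 clockwise.
For rotational equilibrium, R × 7.45 = 2419, so R = 325 N.

R_A ≈ 325 N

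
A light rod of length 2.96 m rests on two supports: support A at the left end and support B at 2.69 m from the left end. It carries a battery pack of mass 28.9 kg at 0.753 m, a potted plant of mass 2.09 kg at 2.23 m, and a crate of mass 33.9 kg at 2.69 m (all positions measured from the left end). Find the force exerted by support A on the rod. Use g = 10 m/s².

R_A ≈ 212 N

About support B:
Battery pack: 28.9 × 10 = 289 N down at 0.753 m → arm 1.937 m, τ = 289 × 1.937 = 559.8 N·m counterclockwise.
Potted plant: 2.09 × 10 = 20.9 N down at 2.23 m → arm 0.46 m, τ = 20.9 × 0.46 = 9.614 N·m counterclockwise.
Crate: acts at the support B, moment arm 0 → no torque.
Net load moment about support B = 569.4 N·m counterclockwise.
Reaction R at support A is upward at 0 m, arm 2.69 m → moment R × 2.69 clockwise.
Setting net torque to zero: R × 2.69 = 569.4 → R = 212 N.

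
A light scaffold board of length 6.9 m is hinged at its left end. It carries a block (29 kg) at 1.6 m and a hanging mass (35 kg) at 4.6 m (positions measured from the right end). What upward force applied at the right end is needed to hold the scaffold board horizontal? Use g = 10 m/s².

F ≈ 339 N

Taking torques about the left end:
Block: 29 × 10 = 290 N down at 1.6 m → arm 5.3 m, τ = 290 × 5.3 = 1537 N·m clockwise.
Hanging mass: 35 × 10 = 350 N down at 4.6 m → arm 2.3 m, τ = 350 × 2.3 = 805 N·m clockwise.
Net moment of the loads = 2342 N·m clockwise.
The upward force F acts at the right end, arm 6.9 m, giving F × 6.9 counterclockwise.
Setting net torque to zero: F × 6.9 = 2342 → F = 2342 / 6.9 = 339 N.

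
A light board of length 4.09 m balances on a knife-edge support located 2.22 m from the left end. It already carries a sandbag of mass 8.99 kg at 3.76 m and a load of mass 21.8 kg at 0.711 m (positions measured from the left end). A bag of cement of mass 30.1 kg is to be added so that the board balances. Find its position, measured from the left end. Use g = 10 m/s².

x ≈ 2.85 m from the left end

Taking torques about the knife-edge support (at 2.22 m from the left end):
Sandbag: 8.99 × 10 = 89.9 N down at 3.76 m → arm 1.54 m, τ = 89.9 × 1.54 = 138.4 N·m clockwise.
Load: 21.8 × 10 = 218 N down at 0.711 m → arm 1.509 m, τ = 218 × 1.509 = 329 N·m counterclockwise.
Net moment of existing loads = 190.6 N·m counterclockwise.
The bag of cement weighs 30.1 × 10 = 301 N and must supply an equal clockwise moment, so its lever arm about the knife-edge support is 190.6 / 301 = 0.633 m.
That puts it at 2.22 + 0.633 = 2.85 m from the left end.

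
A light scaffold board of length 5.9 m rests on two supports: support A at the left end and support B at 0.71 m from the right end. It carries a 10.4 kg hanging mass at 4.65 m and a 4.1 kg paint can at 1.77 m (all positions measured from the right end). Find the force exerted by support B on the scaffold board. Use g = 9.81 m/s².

R_B ≈ 56.6 N

Sum moments about support A (its reaction then has zero moment arm).
Hanging mass: 10.4 × 9.81 = 102 N down at 4.65 m → arm 1.25 m, τ = 102 × 1.25 = 127.5 N·m clockwise.
Paint can: 4.1 × 9.81 = 40.22 N down at 1.77 m → arm 4.13 m, τ = 40.22 × 4.13 = 166.1 N·m clockwise.
Net load moment about support A = 293.6 N·m clockwise.
Reaction R at support B is upward at 0.71 m, arm 5.19 m → moment R × 5.19 counterclockwise.
Setting net torque to zero: R × 5.19 = 293.6 → R = 56.6 N.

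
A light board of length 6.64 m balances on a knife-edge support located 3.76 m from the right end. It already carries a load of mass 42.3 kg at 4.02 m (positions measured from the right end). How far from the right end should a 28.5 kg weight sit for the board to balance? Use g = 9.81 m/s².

x ≈ 3.37 m from the right end

About the knife-edge support (at 3.76 m from the right end):
Load: 42.3 × 9.81 = 415 N down at 4.02 m → arm 0.26 m, τ = 415 × 0.26 = 107.9 N·m counterclockwise.
Net moment of existing loads = 107.9 N·m counterclockwise.
The weight weighs 28.5 × 9.81 = 279.6 N and must supply an equal clockwise moment, so its lever arm about the knife-edge support is 107.9 / 279.6 = 0.386 m.
That puts it at 3.76 − 0.386 = 3.37 m from the right end.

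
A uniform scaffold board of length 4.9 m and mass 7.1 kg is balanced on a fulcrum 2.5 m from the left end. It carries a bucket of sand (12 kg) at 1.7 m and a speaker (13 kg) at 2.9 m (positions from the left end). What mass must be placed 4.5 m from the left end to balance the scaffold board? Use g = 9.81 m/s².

Take moments about the fulcrum (at 2.5 m from the left end).
Beam weight: 7.1 × 9.81 = 69.65 N down at 2.45 m → arm 0.05 m, τ = 69.65 × 0.05 = 3.483 N·m counterclockwise.
Bucket of sand: 12 × 9.81 = 117.7 N down at 1.7 m → arm 0.8 m, τ = 117.7 × 0.8 = 94.16 N·m counterclockwise.
Speaker: 13 × 9.81 = 127.5 N down at 2.9 m → arm 0.4 m, τ = 127.5 × 0.4 = 51 N·m clockwise.
Net moment of known loads = 46.64 N·m counterclockwise.
An unknown mass m at 4.5 m has arm 2 m; its moment is m·g·2 clockwise.
Στ = 0 ⇒ m × 9.81 × 2 = 46.64 ⇒ m = 46.64 / (9.81 × 2) = 2.38 kg.

m ≈ 2.38 kg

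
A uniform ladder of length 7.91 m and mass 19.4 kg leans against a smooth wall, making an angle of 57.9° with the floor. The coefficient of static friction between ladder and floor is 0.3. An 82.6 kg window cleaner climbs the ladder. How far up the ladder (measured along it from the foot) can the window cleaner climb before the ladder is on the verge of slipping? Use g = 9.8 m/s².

About the foot of the ladder:
Ladder weight 19.4×9.8 = 190.1 N acts at 3.955 m along the ladder; its horizontal arm is 3.955·cos57.9° = 2.102 m → τ = 399.6 N·m clockwise.
Window cleaner weight 82.6×9.8 = 809.5 N at distance d → arm d·cos57.9° → τ = 809.5·d·0.5314 clockwise.
Wall normal N at the top has arm L sinθ = 6.701 m counterclockwise, so Στ = 0 gives N·6.701 = 399.6 + 430.2·d.
ΣFy = 0 ⇒ N_floor = 999.6 N, so the maximum friction is μ_s·N_floor = 0.3×999.6 = 299.9 N. ΣFx = 0 ⇒ N_wall = f, so at the slipping point N = 299.9 N.
Substituting: 299.9×6.701 = 399.6 + 430.2·d ⇒ d = (2010 − 399.6) / 430.2 = 3.74 m.

d ≈ 3.74 m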